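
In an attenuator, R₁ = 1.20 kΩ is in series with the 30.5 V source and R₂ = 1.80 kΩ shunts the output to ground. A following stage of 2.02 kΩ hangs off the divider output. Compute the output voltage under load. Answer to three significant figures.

V_out ≈ 13.5 V

The load sits in parallel with R₂: R₂‖R_L = (1.80 × 2.02) / (1.80 + 2.02) = 0.9518 kΩ.
V_out = 30.5 × 0.9518 / (1.20 + 0.9518) = 30.5 × 0.9518/2.152 = 13.5 V.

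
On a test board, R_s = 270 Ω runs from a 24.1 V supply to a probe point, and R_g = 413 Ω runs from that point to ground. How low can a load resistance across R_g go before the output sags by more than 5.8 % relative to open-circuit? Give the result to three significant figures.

R_L(min) ≈ 2.65 kΩ

Output resistance R_th = R_s‖R_g = (270 × 413)/683.0 = 163.3 Ω.
The fractional drop is R_th/(R_th + R_L); requiring this ≤ 0.0580 gives R_L ≥ R_th(1/0.0580 − 1) = 163.3 × 16.24 = 2.65 kΩ.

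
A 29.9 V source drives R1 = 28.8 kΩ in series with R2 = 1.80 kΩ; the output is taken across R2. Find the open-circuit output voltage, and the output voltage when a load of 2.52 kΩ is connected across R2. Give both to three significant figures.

Unloaded: 1.76 V; loaded: 1.05 V

Open-circuit: V = 29.9 × 1.80/(28.8 + 1.80) = 1.76 V.
With the load, R2 becomes R2‖R_L = 1.050 kΩ, so V = 29.9 × 1.050/29.85 = 1.05 V.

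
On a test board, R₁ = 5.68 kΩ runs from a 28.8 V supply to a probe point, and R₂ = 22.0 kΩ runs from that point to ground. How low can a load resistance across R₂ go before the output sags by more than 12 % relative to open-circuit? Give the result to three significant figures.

Output resistance R_th = R₁‖R₂ = (5.68 × 22.0)/27.68 = 4.514 kΩ.
The fractional drop is R_th/(R_th + R_L); requiring this ≤ 0.120 gives R_L ≥ R_th(1/0.120 − 1) = 4.514 × 7.333 = 33.1 kΩ.

R_L(min) ≈ 33.1 kΩ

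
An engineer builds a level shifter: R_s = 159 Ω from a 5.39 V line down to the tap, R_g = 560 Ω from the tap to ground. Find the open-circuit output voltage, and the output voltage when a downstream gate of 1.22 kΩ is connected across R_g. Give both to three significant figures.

Open-circuit: V = 5.39 × 560/(159 + 560) = 4.20 V.
With the load, R_g becomes R_g‖R_L = 383.8 Ω, so V = 5.39 × 383.8/542.8 = 3.81 V.

Unloaded: 4.20 V; loaded: 3.81 V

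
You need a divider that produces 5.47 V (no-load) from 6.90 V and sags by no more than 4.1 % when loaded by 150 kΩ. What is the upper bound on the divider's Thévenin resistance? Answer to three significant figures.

Loading drop = R_th/(R_th + R_L) ≤ 0.0410, so R_th ≤ R_L · ε/(1−ε) = 150 kΩ × 0.0410/0.9590 = 6.41 kΩ.
(Any R1, R2 with R2/(R1+R2) = 0.793 and R1‖R2 ≤ 6.41 kΩ will meet the spec.)

R_th ≤ 6.41 kΩ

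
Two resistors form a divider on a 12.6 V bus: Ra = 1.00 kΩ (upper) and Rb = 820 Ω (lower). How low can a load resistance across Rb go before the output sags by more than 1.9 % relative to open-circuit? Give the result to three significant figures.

Output resistance R_th = Ra‖Rb = (1000 × 820)/1820 = 450.5 Ω.
The fractional drop is R_th/(R_th + R_L); requiring this ≤ 0.0190 gives R_L ≥ R_th(1/0.0190 − 1) = 450.5 × 51.63 = 23.3 kΩ.

R_L(min) ≈ 23.3 kΩ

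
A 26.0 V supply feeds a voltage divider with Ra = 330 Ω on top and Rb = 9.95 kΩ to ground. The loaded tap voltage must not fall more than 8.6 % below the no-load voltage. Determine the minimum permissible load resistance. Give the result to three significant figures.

R_L(min) ≈ 3.39 kΩ

Output resistance R_th = Ra‖Rb = (330 × 9950)/10280 = 319.4 Ω.
The fractional drop is R_th/(R_th + R_L); requiring this ≤ 0.0860 gives R_L ≥ R_th(1/0.0860 − 1) = 319.4 × 10.63 = 3.39 kΩ.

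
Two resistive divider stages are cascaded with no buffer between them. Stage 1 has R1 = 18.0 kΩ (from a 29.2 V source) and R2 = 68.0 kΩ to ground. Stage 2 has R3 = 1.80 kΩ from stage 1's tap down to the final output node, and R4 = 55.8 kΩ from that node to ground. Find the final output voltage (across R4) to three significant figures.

V_out ≈ 17.9 V

Stage 2 presents R3+R4 = 57.60 kΩ as a load on stage 1's tap.
Stage 1's lower leg becomes R2‖(R3+R4) = 31.18 kΩ, so V_mid = 29.2 × 31.18/49.18 = 18.51 V.
Stage 2 is itself unloaded: V_out = V_mid × R4/(R3+R4) = 18.51 × 55.8/57.60 = 17.9 V.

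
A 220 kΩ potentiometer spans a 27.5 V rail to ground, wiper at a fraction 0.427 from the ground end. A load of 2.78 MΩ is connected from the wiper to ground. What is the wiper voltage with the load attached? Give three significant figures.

V ≈ 11.5 V

The wiper splits the pot into (1−α)R = 126.1 kΩ above and αR = 93.94 kΩ below.
Lower section ‖ load = 90.87 kΩ.
V_wiper = 27.5 × 90.87/(126.1 + 90.87) = 11.5 V.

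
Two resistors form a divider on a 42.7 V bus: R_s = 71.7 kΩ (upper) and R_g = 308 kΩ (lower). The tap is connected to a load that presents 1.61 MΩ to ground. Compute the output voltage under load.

V_out ≈ 33.4 V

The load sits in parallel with R_g: R_g‖R_L = (308 × 1610) / (308 + 1610) = 258.5 kΩ.
V_out = 42.7 × 258.5 / (71.7 + 258.5) = 42.7 × 258.5/330.2 = 33.4 V.
(Unloaded it would have been 34.6 V.)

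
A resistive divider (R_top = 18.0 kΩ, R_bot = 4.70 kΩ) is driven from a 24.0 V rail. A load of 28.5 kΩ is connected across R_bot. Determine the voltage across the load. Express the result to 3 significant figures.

V_out ≈ 4.39 V

The load sits in parallel with R_bot: R_bot‖R_L = (4.70 × 28.5) / (4.70 + 28.5) = 4.035 kΩ.
V_out = 24.0 × 4.035 / (18.0 + 4.035) = 24.0 × 4.035/22.03 = 4.39 V.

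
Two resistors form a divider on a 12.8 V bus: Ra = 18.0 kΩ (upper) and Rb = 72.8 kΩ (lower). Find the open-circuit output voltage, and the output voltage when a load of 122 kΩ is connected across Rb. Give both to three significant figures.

Open-circuit: V = 12.8 × 72.8/(18.0 + 72.8) = 10.3 V.
With the load, Rb becomes Rb‖R_L = 45.59 kΩ, so V = 12.8 × 45.59/63.59 = 9.18 V.

Unloaded: 10.3 V; loaded: 9.18 V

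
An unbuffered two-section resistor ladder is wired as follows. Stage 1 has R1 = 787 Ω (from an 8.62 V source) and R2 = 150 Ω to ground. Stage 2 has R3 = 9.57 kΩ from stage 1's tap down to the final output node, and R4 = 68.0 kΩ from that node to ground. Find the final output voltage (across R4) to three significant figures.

Stage 2 presents R3+R4 = 77570 Ω as a load on stage 1's tap.
Stage 1's lower leg becomes R2‖(R3+R4) = 149.7 Ω, so V_mid = 8.62 × 149.7/936.7 = 1.378 V.
Stage 2 is itself unloaded: V_out = V_mid × R4/(R3+R4) = 1.378 × 68000/77570 = 1.21 V.

V_out ≈ 1.21 V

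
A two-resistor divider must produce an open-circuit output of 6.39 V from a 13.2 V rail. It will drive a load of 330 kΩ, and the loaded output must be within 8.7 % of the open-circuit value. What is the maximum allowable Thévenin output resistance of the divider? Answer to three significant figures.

Loading drop = R_th/(R_th + R_L) ≤ 0.0870, so R_th ≤ R_L · ε/(1−ε) = 330 kΩ × 0.0870/0.9130 = 31.4 kΩ.

R_th ≤ 31.4 kΩ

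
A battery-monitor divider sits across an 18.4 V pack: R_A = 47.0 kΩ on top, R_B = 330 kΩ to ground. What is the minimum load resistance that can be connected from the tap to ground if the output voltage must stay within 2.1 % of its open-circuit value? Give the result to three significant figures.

R_L(min) ≈ 1.92 MΩ

Output resistance R_th = R_A‖R_B = (47.0 × 330)/377.0 = 41.14 kΩ.
The fractional drop is R_th/(R_th + R_L); requiring this ≤ 0.0210 gives R_L ≥ R_th(1/0.0210 − 1) = 41.14 × 46.62 = 1.92 MΩ.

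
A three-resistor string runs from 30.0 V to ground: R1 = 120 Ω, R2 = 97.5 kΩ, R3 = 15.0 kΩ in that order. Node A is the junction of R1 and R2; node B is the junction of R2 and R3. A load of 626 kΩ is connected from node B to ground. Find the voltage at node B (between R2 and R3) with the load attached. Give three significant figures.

V ≈ 3.91 V

At node B, R3 is in parallel with the load: R3‖R_L = 14650 Ω.
Below node A the resistance is R2 + (R3‖R_L) = 112100 Ω, so V_A = 30.0 × 112100/112300 = 29.97 V.
Then V_B = V_A × (R3‖R_L)/(R2 + R3‖R_L) = 29.97 × 14650/112100 = 3.91 V.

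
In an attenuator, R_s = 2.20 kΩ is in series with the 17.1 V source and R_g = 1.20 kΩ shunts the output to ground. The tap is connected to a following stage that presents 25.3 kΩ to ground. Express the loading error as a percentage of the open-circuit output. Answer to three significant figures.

2.98 %

The divider's output (Thévenin) resistance is R_s‖R_g = 0.7765 kΩ.
Fractional drop under load = R_th/(R_th + R_L) = 0.7765 / (0.7765 + 25.3) = 0.02978.
So the output falls by 2.98 %.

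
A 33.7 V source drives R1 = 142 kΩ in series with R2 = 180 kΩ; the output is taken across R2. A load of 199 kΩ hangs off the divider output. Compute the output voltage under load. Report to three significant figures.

V_out ≈ 13.5 V

The load sits in parallel with R2: R2‖R_L = (180 × 199) / (180 + 199) = 94.51 kΩ.
V_out = 33.7 × 94.51 / (142 + 94.51) = 33.7 × 94.51/236.5 = 13.5 V.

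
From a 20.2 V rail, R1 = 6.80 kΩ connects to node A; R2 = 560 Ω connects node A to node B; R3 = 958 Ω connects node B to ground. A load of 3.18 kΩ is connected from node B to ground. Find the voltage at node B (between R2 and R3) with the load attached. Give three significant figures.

At node B, R3 is in parallel with the load: R3‖R_L = 736.2 Ω.
Below node A the resistance is R2 + (R3‖R_L) = 1296 Ω, so V_A = 20.2 × 1296/8096 = 3.234 V.
Then V_B = V_A × (R3‖R_L)/(R2 + R3‖R_L) = 3.234 × 736.2/1296 = 1.84 V.

V ≈ 1.84 V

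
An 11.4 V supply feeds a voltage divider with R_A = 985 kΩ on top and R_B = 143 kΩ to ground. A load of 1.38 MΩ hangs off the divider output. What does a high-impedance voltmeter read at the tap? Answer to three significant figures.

V_out ≈ 1.33 V

The load sits in parallel with R_B: R_B‖R_L = (143 × 1380) / (143 + 1380) = 129.6 kΩ.
V_out = 11.4 × 129.6 / (985 + 129.6) = 11.4 × 129.6/1115 = 1.33 V.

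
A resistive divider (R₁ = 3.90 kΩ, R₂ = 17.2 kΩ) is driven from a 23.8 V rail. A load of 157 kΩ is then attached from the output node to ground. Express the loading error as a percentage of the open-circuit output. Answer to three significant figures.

The divider's output (Thévenin) resistance is R₁‖R₂ = 3.179 kΩ.
Fractional drop under load = R_th/(R_th + R_L) = 3.179 / (3.179 + 157) = 0.01985.
So the output falls by 1.98 %.

1.98 %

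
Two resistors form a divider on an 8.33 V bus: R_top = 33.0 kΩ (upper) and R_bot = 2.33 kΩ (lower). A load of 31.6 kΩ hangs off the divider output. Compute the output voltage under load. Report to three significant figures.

V_out ≈ 0.514 V

The load sits in parallel with R_bot: R_bot‖R_L = (2.33 × 31.6) / (2.33 + 31.6) = 2.170 kΩ.
V_out = 8.33 × 2.170 / (33.0 + 2.170) = 8.33 × 2.170/35.17 = 0.514 V.
(Unloaded it would have been 0.549 V.)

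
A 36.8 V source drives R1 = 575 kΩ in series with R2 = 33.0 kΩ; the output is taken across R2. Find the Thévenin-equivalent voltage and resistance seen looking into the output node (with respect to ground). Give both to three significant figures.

V_th is the open-circuit tap voltage: 36.8 × 33.0/(575 + 33.0) = 2.00 V.
With the supply zeroed, R1 and R2 appear in parallel from the tap: R_th = R1‖R2 = (575 × 33.0)/608.0 = 31.2 kΩ.

V_th = 2.00 V, R_th = 31.2 kΩ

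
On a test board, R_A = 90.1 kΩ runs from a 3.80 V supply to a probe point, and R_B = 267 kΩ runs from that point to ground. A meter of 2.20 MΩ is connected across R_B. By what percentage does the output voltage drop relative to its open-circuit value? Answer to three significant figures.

The divider's output (Thévenin) resistance is R_A‖R_B = 67.37 kΩ.
Fractional drop under load = R_th/(R_th + R_L) = 67.37 / (67.37 + 2200) = 0.02971.
So the output falls by 2.97 %.

2.97 %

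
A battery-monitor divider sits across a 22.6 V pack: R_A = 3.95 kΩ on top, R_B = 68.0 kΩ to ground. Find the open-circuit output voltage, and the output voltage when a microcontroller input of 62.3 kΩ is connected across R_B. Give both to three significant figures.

Open-circuit: V = 22.6 × 68.0/(3.95 + 68.0) = 21.4 V.
With the load, R_B becomes R_B‖R_L = 32.51 kΩ, so V = 22.6 × 32.51/36.46 = 20.2 V.

Unloaded: 21.4 V; loaded: 20.2 V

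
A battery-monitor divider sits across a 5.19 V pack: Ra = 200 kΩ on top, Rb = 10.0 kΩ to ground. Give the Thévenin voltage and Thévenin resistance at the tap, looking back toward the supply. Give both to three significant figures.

V_th is the open-circuit tap voltage: 5.19 × 10.0/(200 + 10.0) = 0.247 V.
With the supply zeroed, Ra and Rb appear in parallel from the tap: R_th = Ra‖Rb = (200 × 10.0)/210.0 = 9.52 kΩ.

V_th = 0.247 V, R_th = 9.52 kΩ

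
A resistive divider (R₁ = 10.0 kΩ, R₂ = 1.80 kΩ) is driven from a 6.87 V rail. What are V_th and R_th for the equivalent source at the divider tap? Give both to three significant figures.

V_th is the open-circuit tap voltage: 6.87 × 1.80/(10.0 + 1.80) = 1.05 V.
With the supply zeroed, R₁ and R₂ appear in parallel from the tap: R_th = R₁‖R₂ = (10.0 × 1.80)/11.80 = 1.53 kΩ.

V_th = 1.05 V, R_th = 1.53 kΩ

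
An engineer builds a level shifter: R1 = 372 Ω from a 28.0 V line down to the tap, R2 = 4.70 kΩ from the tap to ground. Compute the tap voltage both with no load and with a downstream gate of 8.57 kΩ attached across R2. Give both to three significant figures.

Unloaded: 25.9 V; loaded: 24.9 V

Open-circuit: V = 28.0 × 4700/(372 + 4700) = 25.9 V.
With the load, R2 becomes R2‖R_L = 3035 Ω, so V = 28.0 × 3035/3407 = 24.9 V.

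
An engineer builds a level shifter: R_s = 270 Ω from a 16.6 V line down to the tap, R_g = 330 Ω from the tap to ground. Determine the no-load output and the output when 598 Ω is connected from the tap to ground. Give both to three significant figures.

Open-circuit: V = 16.6 × 330/(270 + 330) = 9.13 V.
With the load, R_g becomes R_g‖R_L = 212.7 Ω, so V = 16.6 × 212.7/482.7 = 7.31 V.

Unloaded: 9.13 V; loaded: 7.31 V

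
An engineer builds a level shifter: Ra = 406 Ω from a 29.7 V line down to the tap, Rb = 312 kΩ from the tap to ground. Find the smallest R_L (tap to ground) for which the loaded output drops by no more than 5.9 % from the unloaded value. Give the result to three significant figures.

R_L(min) ≈ 6.47 kΩ

Output resistance R_th = Ra‖Rb = (406 × 312000)/312400 = 405.5 Ω.
The fractional drop is R_th/(R_th + R_L); requiring this ≤ 0.0590 gives R_L ≥ R_th(1/0.0590 − 1) = 405.5 × 15.95 = 6.47 kΩ.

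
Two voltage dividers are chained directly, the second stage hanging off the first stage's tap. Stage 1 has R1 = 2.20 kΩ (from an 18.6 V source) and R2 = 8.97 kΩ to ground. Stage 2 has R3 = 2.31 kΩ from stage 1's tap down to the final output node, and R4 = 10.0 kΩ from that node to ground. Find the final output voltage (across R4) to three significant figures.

V_out ≈ 10.6 V

Stage 2 presents R3+R4 = 12.31 kΩ as a load on stage 1's tap.
Stage 1's lower leg becomes R2‖(R3+R4) = 5.189 kΩ, so V_mid = 18.6 × 5.189/7.389 = 13.06 V.
Stage 2 is itself unloaded: V_out = V_mid × R4/(R3+R4) = 13.06 × 10.0/12.31 = 10.6 V.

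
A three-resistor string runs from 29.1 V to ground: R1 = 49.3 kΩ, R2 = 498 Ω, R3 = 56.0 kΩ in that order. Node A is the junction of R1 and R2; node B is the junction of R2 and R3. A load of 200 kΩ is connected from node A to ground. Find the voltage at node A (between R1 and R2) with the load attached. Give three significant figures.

Below node A the series string R2+R3 = 56500 Ω sits in parallel with the 200000 Ω load: 44050 Ω.
V_A = 29.1 × 44050/(49300 + 44050) = 13.7 V.

V ≈ 13.7 V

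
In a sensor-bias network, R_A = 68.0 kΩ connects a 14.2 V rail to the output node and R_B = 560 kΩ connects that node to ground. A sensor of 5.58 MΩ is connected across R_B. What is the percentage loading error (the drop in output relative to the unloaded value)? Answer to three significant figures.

The divider's output (Thévenin) resistance is R_A‖R_B = 60.64 kΩ.
Fractional drop under load = R_th/(R_th + R_L) = 60.64 / (60.64 + 5580) = 0.01075.
So the output falls by 1.08 %.

1.08 %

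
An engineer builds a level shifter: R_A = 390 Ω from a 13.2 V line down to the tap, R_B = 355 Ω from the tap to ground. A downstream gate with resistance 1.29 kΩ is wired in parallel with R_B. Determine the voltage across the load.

V_out ≈ 5.50 V

The load sits in parallel with R_B: R_B‖R_L = (355 × 1290) / (355 + 1290) = 278.4 Ω.
V_out = 13.2 × 278.4 / (390 + 278.4) = 13.2 × 278.4/668.4 = 5.50 V.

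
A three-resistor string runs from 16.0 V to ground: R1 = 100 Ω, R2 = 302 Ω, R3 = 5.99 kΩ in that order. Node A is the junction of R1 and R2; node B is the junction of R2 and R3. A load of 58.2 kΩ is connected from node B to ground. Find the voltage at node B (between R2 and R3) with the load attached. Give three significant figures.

V ≈ 14.9 V

At node B, R3 is in parallel with the load: R3‖R_L = 5431 Ω.
Below node A the resistance is R2 + (R3‖R_L) = 5733 Ω, so V_A = 16.0 × 5733/5833 = 15.73 V.
Then V_B = V_A × (R3‖R_L)/(R2 + R3‖R_L) = 15.73 × 5431/5733 = 14.9 V.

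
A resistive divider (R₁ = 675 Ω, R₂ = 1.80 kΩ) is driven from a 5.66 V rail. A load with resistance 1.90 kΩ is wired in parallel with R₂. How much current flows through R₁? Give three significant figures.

I ≈ 3.54 mA

R₂‖R_L = 924.3 Ω, so the source sees R₁ + R₂‖R_L = 1599 Ω.
I = 5.66 V / 1599 Ω = 3.54 mA.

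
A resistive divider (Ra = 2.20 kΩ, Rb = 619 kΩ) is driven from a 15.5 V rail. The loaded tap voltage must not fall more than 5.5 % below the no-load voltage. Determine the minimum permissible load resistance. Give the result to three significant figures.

Output resistance R_th = Ra‖Rb = (2.20 × 619)/621.2 = 2.192 kΩ.
The fractional drop is R_th/(R_th + R_L); requiring this ≤ 0.0550 gives R_L ≥ R_th(1/0.0550 − 1) = 2.192 × 17.18 = 37.7 kΩ.

R_L(min) ≈ 37.7 kΩ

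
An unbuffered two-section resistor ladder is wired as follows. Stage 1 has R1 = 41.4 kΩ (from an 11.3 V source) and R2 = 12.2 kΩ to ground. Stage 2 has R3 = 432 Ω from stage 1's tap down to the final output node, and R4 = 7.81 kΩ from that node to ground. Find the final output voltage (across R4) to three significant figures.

V_out ≈ 1.14 V

Stage 2 presents R3+R4 = 8242 Ω as a load on stage 1's tap.
Stage 1's lower leg becomes R2‖(R3+R4) = 4919 Ω, so V_mid = 11.3 × 4919/46320 = 1.200 V.
Stage 2 is itself unloaded: V_out = V_mid × R4/(R3+R4) = 1.200 × 7810/8242 = 1.14 V.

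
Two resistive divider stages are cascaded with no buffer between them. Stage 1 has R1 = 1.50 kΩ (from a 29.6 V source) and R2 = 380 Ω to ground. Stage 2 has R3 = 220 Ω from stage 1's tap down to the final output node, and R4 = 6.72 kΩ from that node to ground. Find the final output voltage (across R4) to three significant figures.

Stage 2 presents R3+R4 = 6940 Ω as a load on stage 1's tap.
Stage 1's lower leg becomes R2‖(R3+R4) = 360.3 Ω, so V_mid = 29.6 × 360.3/1860 = 5.733 V.
Stage 2 is itself unloaded: V_out = V_mid × R4/(R3+R4) = 5.733 × 6720/6940 = 5.55 V.

V_out ≈ 5.55 V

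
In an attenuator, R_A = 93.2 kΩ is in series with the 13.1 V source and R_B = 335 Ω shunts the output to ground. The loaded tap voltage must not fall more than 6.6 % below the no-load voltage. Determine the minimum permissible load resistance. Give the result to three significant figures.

R_L(min) ≈ 4.72 kΩ

Output resistance R_th = R_A‖R_B = (93200 × 335)/93540 = 333.8 Ω.
The fractional drop is R_th/(R_th + R_L); requiring this ≤ 0.0660 gives R_L ≥ R_th(1/0.0660 − 1) = 333.8 × 14.15 = 4.72 kΩ.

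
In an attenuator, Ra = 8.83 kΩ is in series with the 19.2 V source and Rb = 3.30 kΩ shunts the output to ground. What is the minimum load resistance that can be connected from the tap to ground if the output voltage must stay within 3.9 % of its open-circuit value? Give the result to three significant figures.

R_L(min) ≈ 59.2 kΩ

Output resistance R_th = Ra‖Rb = (8.83 × 3.30)/12.13 = 2.402 kΩ.
The fractional drop is R_th/(R_th + R_L); requiring this ≤ 0.0390 gives R_L ≥ R_th(1/0.0390 − 1) = 2.402 × 24.64 = 59.2 kΩ.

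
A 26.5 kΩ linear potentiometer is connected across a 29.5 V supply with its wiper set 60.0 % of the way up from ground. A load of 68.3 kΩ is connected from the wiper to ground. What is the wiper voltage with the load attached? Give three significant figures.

V ≈ 16.2 V

The wiper splits the pot into (1−α)R = 10.60 kΩ above and αR = 15.90 kΩ below.
Lower section ‖ load = 12.90 kΩ.
V_wiper = 29.5 × 12.90/(10.60 + 12.90) = 16.2 V.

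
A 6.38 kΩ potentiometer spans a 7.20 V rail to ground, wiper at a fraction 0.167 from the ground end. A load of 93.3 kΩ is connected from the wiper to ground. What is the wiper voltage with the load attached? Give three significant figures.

The wiper splits the pot into (1−α)R = 5.315 kΩ above and αR = 1.065 kΩ below.
Lower section ‖ load = 1.053 kΩ.
V_wiper = 7.20 × 1.053/(5.315 + 1.053) = 1.19 V.

V ≈ 1.19 V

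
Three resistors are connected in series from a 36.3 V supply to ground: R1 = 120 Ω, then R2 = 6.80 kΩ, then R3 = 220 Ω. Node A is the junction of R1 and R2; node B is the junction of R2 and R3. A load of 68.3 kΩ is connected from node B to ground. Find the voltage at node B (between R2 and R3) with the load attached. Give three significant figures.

At node B, R3 is in parallel with the load: R3‖R_L = 219.3 Ω.
Below node A the resistance is R2 + (R3‖R_L) = 7019 Ω, so V_A = 36.3 × 7019/7139 = 35.69 V.
Then V_B = V_A × (R3‖R_L)/(R2 + R3‖R_L) = 35.69 × 219.3/7019 = 1.12 V.

V ≈ 1.12 V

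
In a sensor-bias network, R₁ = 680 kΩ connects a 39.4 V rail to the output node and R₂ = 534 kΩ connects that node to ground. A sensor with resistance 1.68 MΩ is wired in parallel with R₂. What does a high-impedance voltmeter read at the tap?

The load sits in parallel with R₂: R₂‖R_L = (534 × 1680) / (534 + 1680) = 405.2 kΩ.
V_out = 39.4 × 405.2 / (680 + 405.2) = 39.4 × 405.2/1085 = 14.7 V.
(Unloaded it would have been 17.3 V.)

V_out ≈ 14.7 V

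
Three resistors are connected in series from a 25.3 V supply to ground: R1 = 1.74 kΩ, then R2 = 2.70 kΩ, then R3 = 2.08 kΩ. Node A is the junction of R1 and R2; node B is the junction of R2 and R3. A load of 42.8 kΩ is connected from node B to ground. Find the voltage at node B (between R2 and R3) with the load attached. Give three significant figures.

V ≈ 7.81 V

At node B, R3 is in parallel with the load: R3‖R_L = 1.984 kΩ.
Below node A the resistance is R2 + (R3‖R_L) = 4.684 kΩ, so V_A = 25.3 × 4.684/6.424 = 18.45 V.
Then V_B = V_A × (R3‖R_L)/(R2 + R3‖R_L) = 18.45 × 1.984/4.684 = 7.81 V.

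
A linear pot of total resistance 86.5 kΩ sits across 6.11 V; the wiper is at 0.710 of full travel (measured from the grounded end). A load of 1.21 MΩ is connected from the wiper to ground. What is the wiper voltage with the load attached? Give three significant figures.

The wiper splits the pot into (1−α)R = 25.09 kΩ above and αR = 61.41 kΩ below.
Lower section ‖ load = 58.45 kΩ.
V_wiper = 6.11 × 58.45/(25.09 + 58.45) = 4.28 V.

V ≈ 4.28 V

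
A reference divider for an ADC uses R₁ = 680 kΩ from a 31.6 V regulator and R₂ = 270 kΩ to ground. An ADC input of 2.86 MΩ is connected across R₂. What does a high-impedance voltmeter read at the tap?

The load sits in parallel with R₂: R₂‖R_L = (270 × 2860) / (270 + 2860) = 246.7 kΩ.
V_out = 31.6 × 246.7 / (680 + 246.7) = 31.6 × 246.7/926.7 = 8.41 V.
(Unloaded it would have been 8.98 V.)

V_out ≈ 8.41 V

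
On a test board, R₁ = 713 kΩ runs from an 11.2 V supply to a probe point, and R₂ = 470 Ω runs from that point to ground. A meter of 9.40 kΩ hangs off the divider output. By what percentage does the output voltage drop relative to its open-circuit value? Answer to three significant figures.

4.76 %

The divider's output (Thévenin) resistance is R₁‖R₂ = 469.7 Ω.
Fractional drop under load = R_th/(R_th + R_L) = 469.7 / (469.7 + 9400) = 0.04759.
So the output falls by 4.76 %.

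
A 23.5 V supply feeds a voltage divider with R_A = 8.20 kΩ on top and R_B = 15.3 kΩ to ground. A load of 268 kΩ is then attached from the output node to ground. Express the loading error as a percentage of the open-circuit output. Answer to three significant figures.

The divider's output (Thévenin) resistance is R_A‖R_B = 5.339 kΩ.
Fractional drop under load = R_th/(R_th + R_L) = 5.339 / (5.339 + 268) = 0.01953.
So the output falls by 1.95 %.

1.95 %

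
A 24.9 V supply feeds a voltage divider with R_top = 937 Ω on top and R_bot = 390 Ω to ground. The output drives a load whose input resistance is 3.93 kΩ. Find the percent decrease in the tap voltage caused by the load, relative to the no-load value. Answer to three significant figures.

6.55 %

The divider's output (Thévenin) resistance is R_top‖R_bot = 275.4 Ω.
Fractional drop under load = R_th/(R_th + R_L) = 275.4 / (275.4 + 3930) = 0.06548.
So the output falls by 6.55 %.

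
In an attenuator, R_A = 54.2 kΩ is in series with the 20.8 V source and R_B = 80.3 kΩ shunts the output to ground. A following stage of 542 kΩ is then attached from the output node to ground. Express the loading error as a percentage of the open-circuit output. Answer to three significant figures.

The divider's output (Thévenin) resistance is R_A‖R_B = 32.36 kΩ.
Fractional drop under load = R_th/(R_th + R_L) = 32.36 / (32.36 + 542) = 0.05634.
So the output falls by 5.63 %.

5.63 %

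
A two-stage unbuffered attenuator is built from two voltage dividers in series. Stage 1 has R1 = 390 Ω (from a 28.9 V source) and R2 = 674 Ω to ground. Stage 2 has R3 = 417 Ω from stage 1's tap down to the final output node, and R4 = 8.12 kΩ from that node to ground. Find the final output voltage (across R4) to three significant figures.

Stage 2 presents R3+R4 = 8537 Ω as a load on stage 1's tap.
Stage 1's lower leg becomes R2‖(R3+R4) = 624.7 Ω, so V_mid = 28.9 × 624.7/1015 = 17.79 V.
Stage 2 is itself unloaded: V_out = V_mid × R4/(R3+R4) = 17.79 × 8120/8537 = 16.9 V.

V_out ≈ 16.9 V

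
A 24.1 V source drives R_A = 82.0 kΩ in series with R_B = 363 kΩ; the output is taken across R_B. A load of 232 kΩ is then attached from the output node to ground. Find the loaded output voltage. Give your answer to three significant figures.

V_out ≈ 15.3 V

The load sits in parallel with R_B: R_B‖R_L = (363 × 232) / (363 + 232) = 141.5 kΩ.
V_out = 24.1 × 141.5 / (82.0 + 141.5) = 24.1 × 141.5/223.5 = 15.3 V.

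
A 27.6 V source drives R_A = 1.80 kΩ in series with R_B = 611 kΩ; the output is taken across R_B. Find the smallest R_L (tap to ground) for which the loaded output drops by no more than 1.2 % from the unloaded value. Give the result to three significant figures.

R_L(min) ≈ 148 kΩ

Output resistance R_th = R_A‖R_B = (1.80 × 611)/612.8 = 1.795 kΩ.
The fractional drop is R_th/(R_th + R_L); requiring this ≤ 0.0120 gives R_L ≥ R_th(1/0.0120 − 1) = 1.795 × 82.33 = 148 kΩ.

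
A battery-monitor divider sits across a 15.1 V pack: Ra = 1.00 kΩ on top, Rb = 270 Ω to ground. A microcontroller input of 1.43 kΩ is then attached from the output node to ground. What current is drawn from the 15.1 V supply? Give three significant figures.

Rb‖R_L = 227.1 Ω, so the source sees Ra + Rb‖R_L = 1227 Ω.
I = 15.1 V / 1227 Ω = 12.3 mA.

I ≈ 12.3 mA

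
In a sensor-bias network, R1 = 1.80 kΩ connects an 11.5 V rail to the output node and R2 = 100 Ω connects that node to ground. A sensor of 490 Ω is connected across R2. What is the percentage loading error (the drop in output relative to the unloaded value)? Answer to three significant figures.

16.2 %

Unloaded V = 11.5 × 100/1900 = 0.6053 V.
Loaded: R2‖R_L = 83.05 Ω, giving V = 11.5 × 83.05/1883 = 0.5072 V.
Drop = (0.6053 − 0.5072) / 0.6053 = 16.2 %.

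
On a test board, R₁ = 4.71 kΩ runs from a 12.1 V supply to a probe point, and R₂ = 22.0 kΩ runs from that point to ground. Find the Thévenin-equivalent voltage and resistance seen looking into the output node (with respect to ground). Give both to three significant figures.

V_th = 9.97 V, R_th = 3.88 kΩ

V_th is the open-circuit tap voltage: 12.1 × 22.0/(4.71 + 22.0) = 9.97 V.
With the supply zeroed, R₁ and R₂ appear in parallel from the tap: R_th = R₁‖R₂ = (4.71 × 22.0)/26.71 = 3.88 kΩ.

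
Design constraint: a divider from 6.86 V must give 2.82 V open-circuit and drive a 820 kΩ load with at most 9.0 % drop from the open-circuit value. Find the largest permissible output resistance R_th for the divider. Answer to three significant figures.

Loading drop = R_th/(R_th + R_L) ≤ 0.0900, so R_th ≤ R_L · ε/(1−ε) = 820 kΩ × 0.0900/0.9100 = 81.1 kΩ.

R_th ≤ 81.1 kΩ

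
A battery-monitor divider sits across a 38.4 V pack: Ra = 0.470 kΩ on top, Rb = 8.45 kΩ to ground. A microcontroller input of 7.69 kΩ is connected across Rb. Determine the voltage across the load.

V_out ≈ 34.4 V

The load sits in parallel with Rb: Rb‖R_L = (8450 × 7690) / (8450 + 7690) = 4026 Ω.
V_out = 38.4 × 4026 / (470 + 4026) = 38.4 × 4026/4496 = 34.4 V.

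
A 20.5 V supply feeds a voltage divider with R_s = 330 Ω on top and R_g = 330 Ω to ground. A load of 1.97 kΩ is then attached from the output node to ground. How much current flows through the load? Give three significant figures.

R_g‖R_L = 282.7 Ω; V_out = 20.5 × 282.7/612.7 = 9.458 V.
I_L = V_out / R_L = 9.458 / 1.97 kΩ = 4.80 mA.

I_L ≈ 4.80 mA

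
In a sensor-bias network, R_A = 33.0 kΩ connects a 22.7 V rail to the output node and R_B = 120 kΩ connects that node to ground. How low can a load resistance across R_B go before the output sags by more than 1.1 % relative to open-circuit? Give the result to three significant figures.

R_L(min) ≈ 2.33 MΩ

Output resistance R_th = R_A‖R_B = (33.0 × 120)/153.0 = 25.88 kΩ.
The fractional drop is R_th/(R_th + R_L); requiring this ≤ 0.0110 gives R_L ≥ R_th(1/0.0110 − 1) = 25.88 × 89.91 = 2.33 MΩ.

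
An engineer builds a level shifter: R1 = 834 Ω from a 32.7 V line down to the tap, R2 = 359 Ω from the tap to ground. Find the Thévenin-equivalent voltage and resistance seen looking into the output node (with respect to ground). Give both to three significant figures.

V_th = 9.84 V, R_th = 251 Ω

V_th is the open-circuit tap voltage: 32.7 × 359/(834 + 359) = 9.84 V.
With the supply zeroed, R1 and R2 appear in parallel from the tap: R_th = R1‖R2 = (834 × 359)/1193 = 251 Ω.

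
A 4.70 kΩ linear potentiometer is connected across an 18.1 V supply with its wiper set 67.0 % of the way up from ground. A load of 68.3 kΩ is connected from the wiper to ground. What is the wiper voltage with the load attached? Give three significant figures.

V ≈ 11.9 V

The wiper splits the pot into (1−α)R = 1.551 kΩ above and αR = 3.149 kΩ below.
Lower section ‖ load = 3.010 kΩ.
V_wiper = 18.1 × 3.010/(1.551 + 3.010) = 11.9 V.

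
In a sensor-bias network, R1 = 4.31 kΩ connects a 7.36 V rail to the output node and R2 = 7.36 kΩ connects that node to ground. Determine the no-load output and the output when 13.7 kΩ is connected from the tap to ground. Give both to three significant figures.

Unloaded: 4.64 V; loaded: 3.87 V

Open-circuit: V = 7.36 × 7.36/(4.31 + 7.36) = 4.64 V.
With the load, R2 becomes R2‖R_L = 4.788 kΩ, so V = 7.36 × 4.788/9.098 = 3.87 V.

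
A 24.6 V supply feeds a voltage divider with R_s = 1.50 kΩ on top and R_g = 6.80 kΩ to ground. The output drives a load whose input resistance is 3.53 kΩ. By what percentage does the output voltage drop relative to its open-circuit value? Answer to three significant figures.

Unloaded V = 24.6 × 6.80/8.300 = 20.15 V.
Loaded: R_g‖R_L = 2.324 kΩ, giving V = 24.6 × 2.324/3.824 = 14.95 V.
Drop = (20.15 − 14.95) / 20.15 = 25.8 %.

25.8 %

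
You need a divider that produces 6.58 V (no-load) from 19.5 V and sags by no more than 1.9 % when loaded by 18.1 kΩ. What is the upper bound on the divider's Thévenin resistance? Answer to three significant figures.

Loading drop = R_th/(R_th + R_L) ≤ 0.0190, so R_th ≤ R_L · ε/(1−ε) = 18.1 kΩ × 0.0190/0.9810 = 351 Ω.
(Any R1, R2 with R2/(R1+R2) = 0.337 and R1‖R2 ≤ 351 Ω will meet the spec.)

R_th ≤ 351 Ω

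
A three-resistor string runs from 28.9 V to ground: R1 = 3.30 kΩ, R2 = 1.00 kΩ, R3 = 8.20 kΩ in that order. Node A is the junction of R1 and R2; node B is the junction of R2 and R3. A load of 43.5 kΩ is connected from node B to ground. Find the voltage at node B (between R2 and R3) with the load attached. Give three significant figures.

V ≈ 17.8 V

At node B, R3 is in parallel with the load: R3‖R_L = 6.899 kΩ.
Below node A the resistance is R2 + (R3‖R_L) = 7.899 kΩ, so V_A = 28.9 × 7.899/11.20 = 20.38 V.
Then V_B = V_A × (R3‖R_L)/(R2 + R3‖R_L) = 20.38 × 6.899/7.899 = 17.8 V.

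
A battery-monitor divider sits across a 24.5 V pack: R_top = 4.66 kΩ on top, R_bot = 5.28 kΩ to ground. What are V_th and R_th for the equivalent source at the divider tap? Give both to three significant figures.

V_th is the open-circuit tap voltage: 24.5 × 5.28/(4.66 + 5.28) = 13.0 V.
With the supply zeroed, R_top and R_bot appear in parallel from the tap: R_th = R_top‖R_bot = (4.66 × 5.28)/9.940 = 2.48 kΩ.

V_th = 13.0 V, R_th = 2.48 kΩ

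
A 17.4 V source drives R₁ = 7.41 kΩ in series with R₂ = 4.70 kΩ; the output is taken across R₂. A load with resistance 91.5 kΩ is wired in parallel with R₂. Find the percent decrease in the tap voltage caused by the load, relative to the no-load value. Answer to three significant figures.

3.05 %

The divider's output (Thévenin) resistance is R₁‖R₂ = 2.876 kΩ.
Fractional drop under load = R_th/(R_th + R_L) = 2.876 / (2.876 + 91.5) = 0.03047.
So the output falls by 3.05 %.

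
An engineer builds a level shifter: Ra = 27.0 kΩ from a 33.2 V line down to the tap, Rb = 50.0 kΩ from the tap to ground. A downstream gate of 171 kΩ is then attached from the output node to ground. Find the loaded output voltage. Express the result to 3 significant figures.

V_out ≈ 19.6 V

The load sits in parallel with Rb: Rb‖R_L = (50.0 × 171) / (50.0 + 171) = 38.69 kΩ.
V_out = 33.2 × 38.69 / (27.0 + 38.69) = 33.2 × 38.69/65.69 = 19.6 V.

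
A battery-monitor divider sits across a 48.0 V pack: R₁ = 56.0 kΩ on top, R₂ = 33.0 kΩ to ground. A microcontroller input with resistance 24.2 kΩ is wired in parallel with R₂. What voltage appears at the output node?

The load sits in parallel with R₂: R₂‖R_L = (33.0 × 24.2) / (33.0 + 24.2) = 13.96 kΩ.
V_out = 48.0 × 13.96 / (56.0 + 13.96) = 48.0 × 13.96/69.96 = 9.58 V.

V_out ≈ 9.58 V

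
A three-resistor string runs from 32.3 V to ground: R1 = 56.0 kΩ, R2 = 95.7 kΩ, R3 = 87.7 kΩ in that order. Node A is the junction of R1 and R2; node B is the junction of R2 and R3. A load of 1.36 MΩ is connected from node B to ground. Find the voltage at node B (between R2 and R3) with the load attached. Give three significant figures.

V ≈ 11.4 V

At node B, R3 is in parallel with the load: R3‖R_L = 82.39 kΩ.
Below node A the resistance is R2 + (R3‖R_L) = 178.1 kΩ, so V_A = 32.3 × 178.1/234.1 = 24.57 V.
Then V_B = V_A × (R3‖R_L)/(R2 + R3‖R_L) = 24.57 × 82.39/178.1 = 11.4 V.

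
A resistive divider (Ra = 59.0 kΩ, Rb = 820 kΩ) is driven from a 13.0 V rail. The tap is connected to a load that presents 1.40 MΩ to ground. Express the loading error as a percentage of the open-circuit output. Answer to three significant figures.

3.78 %

The divider's output (Thévenin) resistance is Ra‖Rb = 55.04 kΩ.
Fractional drop under load = R_th/(R_th + R_L) = 55.04 / (55.04 + 1400) = 0.03783.
So the output falls by 3.78 %.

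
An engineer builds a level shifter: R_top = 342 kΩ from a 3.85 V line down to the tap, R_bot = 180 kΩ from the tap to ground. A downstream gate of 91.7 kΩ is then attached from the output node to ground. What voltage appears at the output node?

V_out ≈ 0.581 V

The load sits in parallel with R_bot: R_bot‖R_L = (180 × 91.7) / (180 + 91.7) = 60.75 kΩ.
V_out = 3.85 × 60.75 / (342 + 60.75) = 3.85 × 60.75/402.8 = 0.581 V.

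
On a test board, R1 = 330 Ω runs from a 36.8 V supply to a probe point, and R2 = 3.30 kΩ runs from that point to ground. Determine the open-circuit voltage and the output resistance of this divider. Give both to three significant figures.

V_th = 33.5 V, R_th = 300 Ω

V_th is the open-circuit tap voltage: 36.8 × 3300/(330 + 3300) = 33.5 V.
With the supply zeroed, R1 and R2 appear in parallel from the tap: R_th = R1‖R2 = (330 × 3300)/3630 = 300 Ω.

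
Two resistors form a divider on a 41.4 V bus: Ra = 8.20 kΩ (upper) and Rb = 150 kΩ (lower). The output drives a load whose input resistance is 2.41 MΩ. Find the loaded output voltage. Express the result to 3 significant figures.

V_out ≈ 39.1 V

The load sits in parallel with Rb: Rb‖R_L = (150 × 2410) / (150 + 2410) = 141.2 kΩ.
V_out = 41.4 × 141.2 / (8.20 + 141.2) = 41.4 × 141.2/149.4 = 39.1 V.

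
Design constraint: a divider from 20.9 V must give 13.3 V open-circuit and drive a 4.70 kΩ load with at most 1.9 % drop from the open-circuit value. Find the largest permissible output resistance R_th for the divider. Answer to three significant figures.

R_th ≤ 91.0 Ω

Loading drop = R_th/(R_th + R_L) ≤ 0.0190, so R_th ≤ R_L · ε/(1−ε) = 4.70 kΩ × 0.0190/0.9810 = 91.0 Ω.
(Any R1, R2 with R2/(R1+R2) = 0.636 and R1‖R2 ≤ 91.0 Ω will meet the spec.)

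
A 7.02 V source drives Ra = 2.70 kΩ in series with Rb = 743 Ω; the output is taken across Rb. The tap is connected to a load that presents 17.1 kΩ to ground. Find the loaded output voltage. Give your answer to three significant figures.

V_out ≈ 1.46 V

The load sits in parallel with Rb: Rb‖R_L = (743 × 17100) / (743 + 17100) = 712.1 Ω.
V_out = 7.02 × 712.1 / (2700 + 712.1) = 7.02 × 712.1/3412 = 1.46 V.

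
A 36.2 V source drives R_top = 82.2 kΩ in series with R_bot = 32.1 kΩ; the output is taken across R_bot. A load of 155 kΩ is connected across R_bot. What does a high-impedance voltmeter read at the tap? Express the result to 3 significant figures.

The load sits in parallel with R_bot: R_bot‖R_L = (32.1 × 155) / (32.1 + 155) = 26.59 kΩ.
V_out = 36.2 × 26.59 / (82.2 + 26.59) = 36.2 × 26.59/108.8 = 8.85 V.

V_out ≈ 8.85 V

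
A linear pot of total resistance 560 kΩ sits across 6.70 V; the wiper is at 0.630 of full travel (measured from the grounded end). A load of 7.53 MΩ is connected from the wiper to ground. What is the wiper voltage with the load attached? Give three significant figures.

V ≈ 4.15 V

The wiper splits the pot into (1−α)R = 207.2 kΩ above and αR = 352.8 kΩ below.
Lower section ‖ load = 337.0 kΩ.
V_wiper = 6.70 × 337.0/(207.2 + 337.0) = 4.15 V.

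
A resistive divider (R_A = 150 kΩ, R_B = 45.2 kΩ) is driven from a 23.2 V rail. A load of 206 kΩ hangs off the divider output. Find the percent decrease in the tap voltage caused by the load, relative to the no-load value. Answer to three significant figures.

14.4 %

The divider's output (Thévenin) resistance is R_A‖R_B = 34.73 kΩ.
Fractional drop under load = R_th/(R_th + R_L) = 34.73 / (34.73 + 206) = 0.1443.
So the output falls by 14.4 %.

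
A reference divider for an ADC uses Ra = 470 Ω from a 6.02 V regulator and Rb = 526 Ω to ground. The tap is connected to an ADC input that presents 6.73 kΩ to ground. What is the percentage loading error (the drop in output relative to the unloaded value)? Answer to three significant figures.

3.56 %

The divider's output (Thévenin) resistance is Ra‖Rb = 248.2 Ω.
Fractional drop under load = R_th/(R_th + R_L) = 248.2 / (248.2 + 6730) = 0.03557.
So the output falls by 3.56 %.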